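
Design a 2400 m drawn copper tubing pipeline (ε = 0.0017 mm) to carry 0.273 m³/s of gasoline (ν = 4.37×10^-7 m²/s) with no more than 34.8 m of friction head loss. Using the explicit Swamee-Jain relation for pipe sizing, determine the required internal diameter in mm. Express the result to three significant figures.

D ≈ 339 mm

Swamee-Jain (Type III): D = 0.66·[ε^1.25·(LQ²/(gh_f))^4.75 + ν·Q^9.4·(L/(gh_f))^5.2]^0.04
LQ²/(gh_f) = 0.5239; L/(gh_f) = 7.030
Term 1 = ε^1.25·(…)^4.75 = 2.85×10^-9; Term 2 = ν·Q^9.4·(…)^5.2 = 5.55×10^-8
D = 0.66·(2.85×10^-9 + 5.55×10^-8)^0.04 = 0.3390 m = 339 mm
Check: V = 3.02 m/s, Re = 2.35×10^6, f = 0.01032, h_f = 34.1 m ≈ 34.8 m ✓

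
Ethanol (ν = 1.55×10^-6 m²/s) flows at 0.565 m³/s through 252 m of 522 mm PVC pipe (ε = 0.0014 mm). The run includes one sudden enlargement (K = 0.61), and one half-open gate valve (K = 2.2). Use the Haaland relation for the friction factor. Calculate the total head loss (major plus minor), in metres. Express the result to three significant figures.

V = 4Q/(πD²) = 2.640 m/s; V²/2g = 0.3553 m
Re = 8.89×10^5, ε/D = 2.68×10^-6 → f = 0.01186 (Haaland)
Major: h_f = f(L/D)·V²/2g = 0.01186·482.8·0.3553 = 2.034 m
Minor: ΣK = 2.81; h_m = ΣK·V²/2g = 0.9983 m
Total H_L = 2.034 + 0.9983 = 3.032 m

H_L ≈ 3.03 m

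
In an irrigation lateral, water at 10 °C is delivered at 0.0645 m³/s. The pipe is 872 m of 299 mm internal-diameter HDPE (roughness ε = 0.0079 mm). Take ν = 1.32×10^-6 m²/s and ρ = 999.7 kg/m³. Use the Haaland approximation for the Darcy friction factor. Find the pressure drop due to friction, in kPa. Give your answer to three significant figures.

Δp ≈ 19.1 kPa

V = 4Q/(πD²) = 4·0.0645/(π·0.299²) = 0.9186 m/s
Re = VD/ν = 0.9186·0.299/1.32×10^-6 = 2.08×10^5 → turbulent
ε/D = 0.0079/299 = 2.64×10^-5
Haaland: f = 0.01555
h_f = f(L/D)V²/(2g) = 0.01555·(872/0.299)·0.9186²/(2·9.81) = 1.951 m
Δp = ρg·h_f = 999.7·9.81·1.951 = 19.13 kPa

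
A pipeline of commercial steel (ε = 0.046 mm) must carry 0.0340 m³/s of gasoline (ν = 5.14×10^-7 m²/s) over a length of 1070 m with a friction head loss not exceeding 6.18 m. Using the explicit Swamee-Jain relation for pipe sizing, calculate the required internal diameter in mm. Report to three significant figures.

D ≈ 195 mm

Swamee-Jain (Type III): D = 0.66·[ε^1.25·(LQ²/(gh_f))^4.75 + ν·Q^9.4·(L/(gh_f))^5.2]^0.04
LQ²/(gh_f) = 0.02040; L/(gh_f) = 17.65
Term 1 = ε^1.25·(…)^4.75 = 3.54×10^-14; Term 2 = ν·Q^9.4·(…)^5.2 = 2.45×10^-14
D = 0.66·(3.54×10^-14 + 2.45×10^-14)^0.04 = 0.1953 m = 195 mm
Check: V = 1.14 m/s, Re = 4.31×10^5, f = 0.01603, h_f = 5.77 m ≈ 6.18 m ✓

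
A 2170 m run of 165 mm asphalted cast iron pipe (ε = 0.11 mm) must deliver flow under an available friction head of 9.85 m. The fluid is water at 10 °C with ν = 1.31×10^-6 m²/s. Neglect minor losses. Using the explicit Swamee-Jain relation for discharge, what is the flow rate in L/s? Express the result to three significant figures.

Q ≈ 18.0 L/s

Swamee-Jain (Type II): Q = -0.965·√(gD⁵h_f/L)·ln[ε/(3.7D) + √(3.17ν²L/(gD³h_f))]
√(gD⁵h_f/L) = √(9.81·0.165⁵·9.85/2170) = 0.002334
ε/(3.7D) = 1.80×10^-4; √(3.17ν²L/(gD³h_f)) = 1.65×10^-4
Q = -0.965·0.002334·ln(3.451×10^-4) = 0.01795 m³/s
Check: V = 0.840 m/s, Re = 1.06×10^5, f = 0.02097, h_f = 9.91 m ≈ 9.85 m ✓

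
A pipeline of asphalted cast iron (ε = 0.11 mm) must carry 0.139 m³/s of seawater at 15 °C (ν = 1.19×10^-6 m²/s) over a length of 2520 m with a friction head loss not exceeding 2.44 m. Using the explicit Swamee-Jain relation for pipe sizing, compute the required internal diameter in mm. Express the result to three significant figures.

D ≈ 493 mm

Swamee-Jain (Type III): D = 0.66·[ε^1.25·(LQ²/(gh_f))^4.75 + ν·Q^9.4·(L/(gh_f))^5.2]^0.04
LQ²/(gh_f) = 2.034; L/(gh_f) = 105.3
Term 1 = ε^1.25·(…)^4.75 = 3.28×10^-4; Term 2 = ν·Q^9.4·(…)^5.2 = 3.44×10^-4
D = 0.66·(3.28×10^-4 + 3.44×10^-4)^0.04 = 0.4928 m = 493 mm
Check: V = 0.729 m/s, Re = 3.02×10^5, f = 0.01648, h_f = 2.28 m ≈ 2.44 m ✓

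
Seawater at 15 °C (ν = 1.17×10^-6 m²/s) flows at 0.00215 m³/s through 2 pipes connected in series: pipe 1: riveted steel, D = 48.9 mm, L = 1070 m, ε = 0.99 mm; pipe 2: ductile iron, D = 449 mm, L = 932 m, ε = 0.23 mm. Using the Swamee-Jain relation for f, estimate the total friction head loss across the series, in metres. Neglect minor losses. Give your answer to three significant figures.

Pipe 1: V = 1.145 m/s, Re = 4.78×10^4, ε/D = 0.0202, f = 0.05006, h_1 = f(L/D)V²/2g = 73.17 m
Pipe 2: V = 0.01358 m/s, Re = 5210, ε/D = 5.12×10^-4, f = 0.03804, h_2 = f(L/D)V²/2g = 7.420×10^-4 m
Series → Q common, losses add: H = Σh = 73.17 m

H ≈ 73.2 m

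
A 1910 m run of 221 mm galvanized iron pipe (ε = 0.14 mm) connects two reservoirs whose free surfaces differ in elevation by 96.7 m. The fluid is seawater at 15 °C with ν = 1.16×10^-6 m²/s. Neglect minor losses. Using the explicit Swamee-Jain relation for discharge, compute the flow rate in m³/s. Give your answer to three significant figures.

Swamee-Jain (Type II): Q = -0.965·√(gD⁵h_f/L)·ln[ε/(3.7D) + √(3.17ν²L/(gD³h_f))]
√(gD⁵h_f/L) = √(9.81·0.221⁵·96.7/1910) = 0.01618
ε/(3.7D) = 1.71×10^-4; √(3.17ν²L/(gD³h_f)) = 2.82×10^-5
Q = -0.965·0.01618·ln(1.994×10^-4) = 0.1330 m³/s
Check: V = 3.47 m/s, Re = 6.61×10^5, f = 0.01837, h_f = 97.3 m ≈ 96.7 m ✓

Q ≈ 0.133 m³/s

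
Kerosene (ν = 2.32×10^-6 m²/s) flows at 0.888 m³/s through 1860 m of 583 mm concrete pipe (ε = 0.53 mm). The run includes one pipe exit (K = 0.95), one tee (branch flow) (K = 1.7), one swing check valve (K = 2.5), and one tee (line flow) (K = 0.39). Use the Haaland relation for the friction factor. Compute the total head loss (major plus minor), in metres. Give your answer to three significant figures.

V = 4Q/(πD²) = 3.326 m/s; V²/2g = 0.5640 m
Re = 8.36×10^5, ε/D = 9.09×10^-4 → f = 0.01957 (Haaland)
Major: h_f = f(L/D)·V²/2g = 0.01957·3190·0.5640 = 35.21 m
Minor: ΣK = 5.54; h_m = ΣK·V²/2g = 3.125 m
Total H_L = 35.21 + 3.125 = 38.33 m

H_L ≈ 38.3 m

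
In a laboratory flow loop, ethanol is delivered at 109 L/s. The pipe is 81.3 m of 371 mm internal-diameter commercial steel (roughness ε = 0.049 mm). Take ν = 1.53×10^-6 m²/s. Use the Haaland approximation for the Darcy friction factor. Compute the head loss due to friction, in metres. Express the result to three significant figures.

V = 4Q/(πD²) = 4·0.109/(π·0.371²) = 1.008 m/s
Re = VD/ν = 1.008·0.371/1.53×10^-6 = 2.44×10^5 → turbulent
ε/D = 0.049/371 = 1.32×10^-4
Haaland: f = 0.01594
h_f = f(L/D)V²/(2g) = 0.01594·(81.3/0.371)·1.008²/(2·9.81) = 0.1810 m

h_f ≈ 0.181 m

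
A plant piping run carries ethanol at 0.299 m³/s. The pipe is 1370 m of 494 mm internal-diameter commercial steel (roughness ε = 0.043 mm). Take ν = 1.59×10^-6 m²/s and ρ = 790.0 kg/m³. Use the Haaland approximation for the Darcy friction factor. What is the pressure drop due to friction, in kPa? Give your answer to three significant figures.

Δp ≈ 37.8 kPa

V = 4Q/(πD²) = 4·0.299/(π·0.494²) = 1.560 m/s
Re = VD/ν = 1.560·0.494/1.59×10^-6 = 4.85×10^5 → turbulent
ε/D = 0.043/494 = 8.70×10^-5
Haaland: f = 0.01417
h_f = f(L/D)V²/(2g) = 0.01417·(1370/0.494)·1.560²/(2·9.81) = 4.874 m
Δp = ρg·h_f = 790.0·9.81·4.874 = 37.77 kPa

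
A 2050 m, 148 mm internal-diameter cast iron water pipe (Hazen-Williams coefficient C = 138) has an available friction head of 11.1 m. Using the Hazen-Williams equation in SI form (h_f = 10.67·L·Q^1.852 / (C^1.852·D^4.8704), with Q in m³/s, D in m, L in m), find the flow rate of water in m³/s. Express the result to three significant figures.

Q ≈ 0.0151 m³/s

Rearranging: Q = [h_f·C^1.852·D^4.8704 / (10.67·L)]^(1/1.852)
Q = [11.1·138^1.852·0.148^4.8704 / (10.67·2050)]^0.540 = 0.01510 m³/s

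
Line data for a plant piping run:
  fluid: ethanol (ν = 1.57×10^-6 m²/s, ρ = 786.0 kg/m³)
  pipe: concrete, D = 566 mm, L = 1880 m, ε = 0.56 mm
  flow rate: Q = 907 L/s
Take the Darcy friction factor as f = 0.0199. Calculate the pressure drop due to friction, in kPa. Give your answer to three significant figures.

Δp ≈ 338 kPa

V = 4Q/(πD²) = 4·0.907/(π·0.566²) = 3.605 m/s
h_f = f(L/D)V²/(2g) = 0.01990·(1880/0.566)·3.605²/(2·9.81) = 43.78 m
Δp = ρg·h_f = 786.0·9.81·43.78 = 337.6 kPa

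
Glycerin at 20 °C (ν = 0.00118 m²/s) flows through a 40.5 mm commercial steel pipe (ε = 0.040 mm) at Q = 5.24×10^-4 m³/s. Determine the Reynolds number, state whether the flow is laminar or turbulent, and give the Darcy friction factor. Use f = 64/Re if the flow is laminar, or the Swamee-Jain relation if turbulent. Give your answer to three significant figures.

Re ≈ 14.0; laminar; f = 64/Re ≈ 4.58

V = 4Q/(πD²) = 0.4068 m/s
Re = VD/ν = 0.4068·0.0405/0.00118 = 14.0
Re < 2300 → laminar → f = 64/Re = 4.584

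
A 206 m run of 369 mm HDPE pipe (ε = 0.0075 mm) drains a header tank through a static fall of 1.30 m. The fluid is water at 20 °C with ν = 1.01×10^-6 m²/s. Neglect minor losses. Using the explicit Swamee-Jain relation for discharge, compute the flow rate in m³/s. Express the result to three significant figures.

Q ≈ 0.202 m³/s

Swamee-Jain (Type II): Q = -0.965·√(gD⁵h_f/L)·ln[ε/(3.7D) + √(3.17ν²L/(gD³h_f))]
√(gD⁵h_f/L) = √(9.81·0.369⁵·1.30/206) = 0.02058
ε/(3.7D) = 5.49×10^-6; √(3.17ν²L/(gD³h_f)) = 3.22×10^-5
Q = -0.965·0.02058·ln(3.774×10^-5) = 0.2023 m³/s
Check: V = 1.89 m/s, Re = 6.91×10^5, f = 0.01275, h_f = 1.30 m ≈ 1.30 m ✓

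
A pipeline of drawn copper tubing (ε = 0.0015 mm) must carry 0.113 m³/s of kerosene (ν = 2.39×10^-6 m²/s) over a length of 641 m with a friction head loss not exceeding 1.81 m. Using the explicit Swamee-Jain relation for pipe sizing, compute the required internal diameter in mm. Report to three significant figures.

Swamee-Jain (Type III): D = 0.66·[ε^1.25·(LQ²/(gh_f))^4.75 + ν·Q^9.4·(L/(gh_f))^5.2]^0.04
LQ²/(gh_f) = 0.4610; L/(gh_f) = 36.10
Term 1 = ε^1.25·(…)^4.75 = 1.33×10^-9; Term 2 = ν·Q^9.4·(…)^5.2 = 3.77×10^-7
D = 0.66·(1.33×10^-9 + 3.77×10^-7)^0.04 = 0.3653 m = 365 mm
Check: V = 1.08 m/s, Re = 1.65×10^5, f = 0.01617, h_f = 1.68 m ≈ 1.81 m ✓

D ≈ 365 mm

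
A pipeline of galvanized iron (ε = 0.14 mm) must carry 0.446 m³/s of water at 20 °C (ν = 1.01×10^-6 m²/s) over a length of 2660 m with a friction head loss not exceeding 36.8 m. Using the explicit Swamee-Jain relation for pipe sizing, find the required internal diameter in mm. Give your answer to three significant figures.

Swamee-Jain (Type III): D = 0.66·[ε^1.25·(LQ²/(gh_f))^4.75 + ν·Q^9.4·(L/(gh_f))^5.2]^0.04
LQ²/(gh_f) = 1.466; L/(gh_f) = 7.368
Term 1 = ε^1.25·(…)^4.75 = 9.36×10^-5; Term 2 = ν·Q^9.4·(…)^5.2 = 1.65×10^-5
D = 0.66·(9.36×10^-5 + 1.65×10^-5)^0.04 = 0.4584 m = 458 mm
Check: V = 2.70 m/s, Re = 1.23×10^6, f = 0.01568, h_f = 33.9 m ≈ 36.8 m ✓

D ≈ 458 mm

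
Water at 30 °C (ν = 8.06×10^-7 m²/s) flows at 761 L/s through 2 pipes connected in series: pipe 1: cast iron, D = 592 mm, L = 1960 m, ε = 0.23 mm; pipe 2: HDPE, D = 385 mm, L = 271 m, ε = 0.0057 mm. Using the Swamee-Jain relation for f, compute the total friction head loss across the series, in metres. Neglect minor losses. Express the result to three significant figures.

Pipe 1: V = 2.765 m/s, Re = 2.03×10^6, ε/D = 3.89×10^-4, f = 0.01617, h_1 = f(L/D)V²/2g = 20.86 m
Pipe 2: V = 6.537 m/s, Re = 3.12×10^6, ε/D = 1.48×10^-5, f = 0.01035, h_2 = f(L/D)V²/2g = 15.87 m
Series → Q common, losses add: H = Σh = 36.74 m

H ≈ 36.7 m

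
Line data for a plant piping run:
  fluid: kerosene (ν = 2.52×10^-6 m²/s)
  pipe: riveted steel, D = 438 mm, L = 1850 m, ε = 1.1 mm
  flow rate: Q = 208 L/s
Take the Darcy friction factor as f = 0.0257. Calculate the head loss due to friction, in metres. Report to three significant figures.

V = 4Q/(πD²) = 4·0.208/(π·0.438²) = 1.380 m/s
h_f = f(L/D)V²/(2g) = 0.02570·(1850/0.438)·1.380²/(2·9.81) = 10.54 m

h_f ≈ 10.5 m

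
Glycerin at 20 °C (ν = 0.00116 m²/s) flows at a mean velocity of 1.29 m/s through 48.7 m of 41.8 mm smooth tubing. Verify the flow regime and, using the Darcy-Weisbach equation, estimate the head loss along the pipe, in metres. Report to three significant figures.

Re = VD/ν = 1.29·0.04180/0.00116 = 46.5 → laminar (Re < 2300)
f = 64/Re = 1.377
h_f = f(L/D)V²/(2g) = 1.377·(48.7/0.04180)·1.29²/(2·9.81) = 136.1 m

h_f ≈ 136 m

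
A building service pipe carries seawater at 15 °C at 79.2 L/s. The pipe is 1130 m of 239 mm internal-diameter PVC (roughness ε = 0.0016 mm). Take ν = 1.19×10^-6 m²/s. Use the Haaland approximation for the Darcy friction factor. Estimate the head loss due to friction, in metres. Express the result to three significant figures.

h_f ≈ 10.5 m

V = 4Q/(πD²) = 4·0.0792/(π·0.239²) = 1.765 m/s
Re = VD/ν = 1.765·0.239/1.19×10^-6 = 3.55×10^5 → turbulent
ε/D = 0.0016/239 = 6.69×10^-6
Haaland: f = 0.01396
h_f = f(L/D)V²/(2g) = 0.01396·(1130/0.239)·1.765²/(2·9.81) = 10.49 m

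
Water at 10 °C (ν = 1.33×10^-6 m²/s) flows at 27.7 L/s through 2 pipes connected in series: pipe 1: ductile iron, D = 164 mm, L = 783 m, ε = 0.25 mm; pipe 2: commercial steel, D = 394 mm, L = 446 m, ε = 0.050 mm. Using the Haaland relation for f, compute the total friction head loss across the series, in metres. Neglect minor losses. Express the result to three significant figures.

Pipe 1: V = 1.311 m/s, Re = 1.62×10^5, ε/D = 0.00152, f = 0.02301, h_1 = f(L/D)V²/2g = 9.627 m
Pipe 2: V = 0.2272 m/s, Re = 6.73×10^4, ε/D = 1.27×10^-4, f = 0.01984, h_2 = f(L/D)V²/2g = 0.05907 m
Series → Q common, losses add: H = Σh = 9.686 m

H ≈ 9.69 m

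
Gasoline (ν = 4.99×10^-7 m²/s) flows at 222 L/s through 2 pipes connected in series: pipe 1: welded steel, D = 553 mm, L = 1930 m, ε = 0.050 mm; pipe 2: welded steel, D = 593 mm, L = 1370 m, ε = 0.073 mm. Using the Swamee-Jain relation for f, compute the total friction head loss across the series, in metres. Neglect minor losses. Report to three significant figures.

H ≈ 3.08 m

Pipe 1: V = 0.9243 m/s, Re = 1.02×10^6, ε/D = 9.04×10^-5, f = 0.01334, h_1 = f(L/D)V²/2g = 2.027 m
Pipe 2: V = 0.8038 m/s, Re = 9.55×10^5, ε/D = 1.23×10^-4, f = 0.01388, h_2 = f(L/D)V²/2g = 1.056 m
Series → Q common, losses add: H = Σh = 3.083 m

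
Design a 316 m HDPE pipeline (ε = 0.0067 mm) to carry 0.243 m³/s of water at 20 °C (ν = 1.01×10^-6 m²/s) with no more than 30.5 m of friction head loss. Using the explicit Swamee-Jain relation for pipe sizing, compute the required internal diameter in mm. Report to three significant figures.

D ≈ 228 mm

Swamee-Jain (Type III): D = 0.66·[ε^1.25·(LQ²/(gh_f))^4.75 + ν·Q^9.4·(L/(gh_f))^5.2]^0.04
LQ²/(gh_f) = 0.06236; L/(gh_f) = 1.056
Term 1 = ε^1.25·(…)^4.75 = 6.43×10^-13; Term 2 = ν·Q^9.4·(…)^5.2 = 2.25×10^-12
D = 0.66·(6.43×10^-13 + 2.25×10^-12)^0.04 = 0.2280 m = 228 mm
Check: V = 5.95 m/s, Re = 1.34×10^6, f = 0.01184, h_f = 29.6 m ≈ 30.5 m ✓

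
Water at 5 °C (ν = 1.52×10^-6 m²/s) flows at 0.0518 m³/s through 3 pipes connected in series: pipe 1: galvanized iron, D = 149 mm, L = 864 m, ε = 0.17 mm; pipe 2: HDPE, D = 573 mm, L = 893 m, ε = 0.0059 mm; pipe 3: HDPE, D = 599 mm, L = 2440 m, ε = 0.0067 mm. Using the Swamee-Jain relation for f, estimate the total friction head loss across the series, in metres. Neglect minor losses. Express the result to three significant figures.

H ≈ 55.9 m

Pipe 1: V = 2.971 m/s, Re = 2.91×10^5, ε/D = 0.00114, f = 0.02134, h_1 = f(L/D)V²/2g = 55.66 m
Pipe 2: V = 0.2009 m/s, Re = 7.57×10^4, ε/D = 1.03×10^-5, f = 0.01900, h_2 = f(L/D)V²/2g = 0.06090 m
Pipe 3: V = 0.1838 m/s, Re = 7.24×10^4, ε/D = 1.12×10^-5, f = 0.01919, h_3 = f(L/D)V²/2g = 0.1346 m
Series → Q common, losses add: H = Σh = 55.85 m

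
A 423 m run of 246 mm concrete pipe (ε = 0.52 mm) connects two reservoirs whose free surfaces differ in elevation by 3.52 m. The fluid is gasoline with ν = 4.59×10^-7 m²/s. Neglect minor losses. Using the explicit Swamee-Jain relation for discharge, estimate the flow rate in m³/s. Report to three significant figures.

Q ≈ 0.0615 m³/s

Swamee-Jain (Type II): Q = -0.965·√(gD⁵h_f/L)·ln[ε/(3.7D) + √(3.17ν²L/(gD³h_f))]
√(gD⁵h_f/L) = √(9.81·0.246⁵·3.52/423) = 0.008576
ε/(3.7D) = 5.71×10^-4; √(3.17ν²L/(gD³h_f)) = 2.34×10^-5
Q = -0.965·0.008576·ln(5.947×10^-4) = 0.06147 m³/s
Check: V = 1.29 m/s, Re = 6.93×10^5, f = 0.02412, h_f = 3.53 m ≈ 3.52 m ✓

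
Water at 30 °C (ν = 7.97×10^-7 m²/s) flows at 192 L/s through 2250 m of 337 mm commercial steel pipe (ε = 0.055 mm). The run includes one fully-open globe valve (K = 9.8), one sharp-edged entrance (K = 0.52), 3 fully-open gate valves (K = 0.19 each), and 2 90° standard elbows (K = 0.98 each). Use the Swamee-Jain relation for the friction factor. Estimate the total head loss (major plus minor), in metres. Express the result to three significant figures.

H_L ≈ 25.8 m

V = 4Q/(πD²) = 2.153 m/s; V²/2g = 0.2362 m
Re = 9.10×10^5, ε/D = 1.63×10^-4 → f = 0.01444 (Swamee-Jain)
Major: h_f = f(L/D)·V²/2g = 0.01444·6677·0.2362 = 22.76 m
Minor: ΣK = 12.9; h_m = ΣK·V²/2g = 3.035 m
Total H_L = 22.76 + 3.035 = 25.80 m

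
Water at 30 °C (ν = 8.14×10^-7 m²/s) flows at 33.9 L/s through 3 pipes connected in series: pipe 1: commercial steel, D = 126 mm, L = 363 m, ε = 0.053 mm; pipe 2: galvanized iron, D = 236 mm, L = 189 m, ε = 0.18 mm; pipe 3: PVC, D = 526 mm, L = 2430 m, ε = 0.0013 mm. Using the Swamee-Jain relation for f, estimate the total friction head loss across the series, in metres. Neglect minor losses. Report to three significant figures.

Pipe 1: V = 2.719 m/s, Re = 4.21×10^5, ε/D = 4.21×10^-4, f = 0.01744, h_1 = f(L/D)V²/2g = 18.92 m
Pipe 2: V = 0.7750 m/s, Re = 2.25×10^5, ε/D = 7.63×10^-4, f = 0.02004, h_2 = f(L/D)V²/2g = 0.4913 m
Pipe 3: V = 0.1560 m/s, Re = 1.01×10^5, ε/D = 2.47×10^-6, f = 0.01785, h_3 = f(L/D)V²/2g = 0.1023 m
Series → Q common, losses add: H = Σh = 19.52 m

H ≈ 19.5 m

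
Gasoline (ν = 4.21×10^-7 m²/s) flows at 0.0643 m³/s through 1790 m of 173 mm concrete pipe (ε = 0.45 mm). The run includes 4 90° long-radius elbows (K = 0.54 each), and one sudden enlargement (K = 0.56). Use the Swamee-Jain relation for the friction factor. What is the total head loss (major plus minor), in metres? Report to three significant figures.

H_L ≈ 101 m

V = 4Q/(πD²) = 2.735 m/s; V²/2g = 0.3814 m
Re = 1.12×10^6, ε/D = 0.00260 → f = 0.02535 (Swamee-Jain)
Major: h_f = f(L/D)·V²/2g = 0.02535·10347·0.3814 = 100.0 m
Minor: ΣK = 2.72; h_m = ΣK·V²/2g = 1.037 m
Total H_L = 100.0 + 1.037 = 101.1 m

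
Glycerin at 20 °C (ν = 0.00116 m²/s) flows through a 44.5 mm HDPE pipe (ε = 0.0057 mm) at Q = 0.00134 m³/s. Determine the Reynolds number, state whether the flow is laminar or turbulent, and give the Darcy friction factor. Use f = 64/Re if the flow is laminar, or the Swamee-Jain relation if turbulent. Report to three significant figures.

Re ≈ 33.1; laminar; f = 64/Re ≈ 1.94

V = 4Q/(πD²) = 0.8616 m/s
Re = VD/ν = 0.8616·0.0445/0.00116 = 33.1
Re < 2300 → laminar → f = 64/Re = 1.936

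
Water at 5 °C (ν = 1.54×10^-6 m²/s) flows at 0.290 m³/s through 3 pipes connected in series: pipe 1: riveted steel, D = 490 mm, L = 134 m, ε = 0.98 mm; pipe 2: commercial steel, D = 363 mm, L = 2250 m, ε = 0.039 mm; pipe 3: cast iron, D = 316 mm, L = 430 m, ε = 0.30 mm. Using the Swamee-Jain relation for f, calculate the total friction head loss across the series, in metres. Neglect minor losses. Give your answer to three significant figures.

H ≈ 54.7 m

Pipe 1: V = 1.538 m/s, Re = 4.89×10^5, ε/D = 0.00200, f = 0.02391, h_1 = f(L/D)V²/2g = 0.7882 m
Pipe 2: V = 2.802 m/s, Re = 6.61×10^5, ε/D = 1.07×10^-4, f = 0.01413, h_2 = f(L/D)V²/2g = 35.06 m
Pipe 3: V = 3.698 m/s, Re = 7.59×10^5, ε/D = 9.49×10^-4, f = 0.01991, h_3 = f(L/D)V²/2g = 18.88 m
Series → Q common, losses add: H = Σh = 54.72 m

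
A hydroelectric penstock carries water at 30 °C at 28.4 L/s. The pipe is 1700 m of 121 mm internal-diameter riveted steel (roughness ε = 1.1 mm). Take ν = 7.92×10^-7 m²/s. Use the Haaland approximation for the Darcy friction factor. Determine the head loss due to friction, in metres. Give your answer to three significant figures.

h_f ≈ 161 m

V = 4Q/(πD²) = 4·0.0284/(π·0.121²) = 2.470 m/s
Re = VD/ν = 2.470·0.121/7.92×10^-7 = 3.77×10^5 → turbulent
ε/D = 1.1/121 = 0.00909
Haaland: f = 0.03694
h_f = f(L/D)V²/(2g) = 0.03694·(1700/0.121)·2.470²/(2·9.81) = 161.4 m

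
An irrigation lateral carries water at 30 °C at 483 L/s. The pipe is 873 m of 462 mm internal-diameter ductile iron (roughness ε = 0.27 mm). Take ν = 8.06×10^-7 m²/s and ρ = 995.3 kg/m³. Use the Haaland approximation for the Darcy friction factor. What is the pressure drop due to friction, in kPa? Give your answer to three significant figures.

Δp ≈ 137 kPa

V = 4Q/(πD²) = 4·0.483/(π·0.462²) = 2.881 m/s
Re = VD/ν = 2.881·0.462/8.06×10^-7 = 1.65×10^6 → turbulent
ε/D = 0.27/462 = 5.84×10^-4
Haaland: f = 0.01758
h_f = f(L/D)V²/(2g) = 0.01758·(873/0.462)·2.881²/(2·9.81) = 14.05 m
Δp = ρg·h_f = 995.3·9.81·14.05 = 137.2 kPa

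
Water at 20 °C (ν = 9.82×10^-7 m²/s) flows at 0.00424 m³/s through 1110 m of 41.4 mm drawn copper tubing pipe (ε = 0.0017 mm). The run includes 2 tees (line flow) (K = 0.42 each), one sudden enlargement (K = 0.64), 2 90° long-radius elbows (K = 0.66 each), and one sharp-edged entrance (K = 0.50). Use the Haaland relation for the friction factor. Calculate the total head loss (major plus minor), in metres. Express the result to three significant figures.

V = 4Q/(πD²) = 3.150 m/s; V²/2g = 0.5057 m
Re = 1.33×10^5, ε/D = 4.11×10^-5 → f = 0.01702 (Haaland)
Major: h_f = f(L/D)·V²/2g = 0.01702·26812·0.5057 = 230.7 m
Minor: ΣK = 3.30; h_m = ΣK·V²/2g = 1.669 m
Total H_L = 230.7 + 1.669 = 232.4 m

H_L ≈ 232 m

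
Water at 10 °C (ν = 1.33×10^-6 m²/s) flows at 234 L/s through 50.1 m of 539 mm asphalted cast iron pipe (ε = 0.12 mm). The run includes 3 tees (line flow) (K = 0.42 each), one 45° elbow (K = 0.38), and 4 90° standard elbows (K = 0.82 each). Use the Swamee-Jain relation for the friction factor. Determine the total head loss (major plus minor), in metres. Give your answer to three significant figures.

V = 4Q/(πD²) = 1.026 m/s; V²/2g = 0.05360 m
Re = 4.16×10^5, ε/D = 2.23×10^-4 → f = 0.01597 (Swamee-Jain)
Major: h_f = f(L/D)·V²/2g = 0.01597·92.95·0.05360 = 0.07957 m
Minor: ΣK = 4.92; h_m = ΣK·V²/2g = 0.2637 m
Total H_L = 0.07957 + 0.2637 = 0.3433 m

H_L ≈ 0.343 m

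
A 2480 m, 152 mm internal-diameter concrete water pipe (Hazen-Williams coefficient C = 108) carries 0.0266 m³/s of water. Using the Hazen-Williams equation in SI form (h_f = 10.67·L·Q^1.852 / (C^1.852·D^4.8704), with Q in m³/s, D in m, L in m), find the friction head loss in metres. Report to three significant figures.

h_f ≈ 53.0 m

h_f = 10.67·2480·0.0266^1.852 / (108^1.852·0.152^4.8704) = 53.01 m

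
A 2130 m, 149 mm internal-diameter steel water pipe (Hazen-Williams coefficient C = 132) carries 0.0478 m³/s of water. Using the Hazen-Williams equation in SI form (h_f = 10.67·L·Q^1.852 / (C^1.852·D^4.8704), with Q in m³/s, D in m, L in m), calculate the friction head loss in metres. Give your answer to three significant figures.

h_f ≈ 102 m

h_f = 10.67·2130·0.0478^1.852 / (132^1.852·0.149^4.8704) = 102.4 m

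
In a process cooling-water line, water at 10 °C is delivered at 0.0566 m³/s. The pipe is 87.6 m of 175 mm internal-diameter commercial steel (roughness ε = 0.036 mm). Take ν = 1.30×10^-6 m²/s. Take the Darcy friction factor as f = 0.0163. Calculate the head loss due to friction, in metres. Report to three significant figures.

V = 4Q/(πD²) = 4·0.0566/(π·0.175²) = 2.353 m/s
h_f = f(L/D)V²/(2g) = 0.01630·(87.6/0.175)·2.353²/(2·9.81) = 2.303 m

h_f ≈ 2.30 m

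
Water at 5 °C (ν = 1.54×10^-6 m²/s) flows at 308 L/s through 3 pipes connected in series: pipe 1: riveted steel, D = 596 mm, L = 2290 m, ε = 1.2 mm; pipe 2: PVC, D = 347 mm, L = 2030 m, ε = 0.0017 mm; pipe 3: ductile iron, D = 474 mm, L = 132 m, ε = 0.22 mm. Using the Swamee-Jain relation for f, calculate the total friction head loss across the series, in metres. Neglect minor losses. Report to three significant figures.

Pipe 1: V = 1.104 m/s, Re = 4.27×10^5, ε/D = 0.00201, f = 0.02401, h_1 = f(L/D)V²/2g = 5.731 m
Pipe 2: V = 3.257 m/s, Re = 7.34×10^5, ε/D = 4.90×10^-6, f = 0.01234, h_2 = f(L/D)V²/2g = 39.02 m
Pipe 3: V = 1.745 m/s, Re = 5.37×10^5, ε/D = 4.64×10^-4, f = 0.01748, h_3 = f(L/D)V²/2g = 0.7560 m
Series → Q common, losses add: H = Σh = 45.51 m

H ≈ 45.5 m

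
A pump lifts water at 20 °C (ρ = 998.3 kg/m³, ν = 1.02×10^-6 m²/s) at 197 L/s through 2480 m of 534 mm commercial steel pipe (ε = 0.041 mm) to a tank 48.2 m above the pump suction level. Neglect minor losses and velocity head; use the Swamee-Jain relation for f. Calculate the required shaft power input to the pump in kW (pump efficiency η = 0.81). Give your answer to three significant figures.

P_shaft ≈ 121 kW

V = 4Q/(πD²) = 0.8796 m/s; Re = 4.61×10^5; ε/D = 7.68×10^-5; f = 0.01434
h_f = f(L/D)V²/2g = 2.625 m
Total head H = z + h_f = 48.2 + 2.625 = 50.83 m
P_hyd = ρgQH = 998.3·9.81·0.197·50.83 = 98.06 kW
P_shaft = P_hyd/η = 98.06/0.81 = 121.1 kW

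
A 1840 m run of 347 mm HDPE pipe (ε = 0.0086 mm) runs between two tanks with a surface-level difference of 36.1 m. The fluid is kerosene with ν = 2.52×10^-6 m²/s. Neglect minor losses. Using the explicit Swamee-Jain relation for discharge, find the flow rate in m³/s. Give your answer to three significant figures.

Swamee-Jain (Type II): Q = -0.965·√(gD⁵h_f/L)·ln[ε/(3.7D) + √(3.17ν²L/(gD³h_f))]
√(gD⁵h_f/L) = √(9.81·0.347⁵·36.1/1840) = 0.03112
ε/(3.7D) = 6.70×10^-6; √(3.17ν²L/(gD³h_f)) = 5.00×10^-5
Q = -0.965·0.03112·ln(5.673×10^-5) = 0.2936 m³/s
Check: V = 3.10 m/s, Re = 4.27×10^5, f = 0.01382, h_f = 36.0 m ≈ 36.1 m ✓

Q ≈ 0.294 m³/s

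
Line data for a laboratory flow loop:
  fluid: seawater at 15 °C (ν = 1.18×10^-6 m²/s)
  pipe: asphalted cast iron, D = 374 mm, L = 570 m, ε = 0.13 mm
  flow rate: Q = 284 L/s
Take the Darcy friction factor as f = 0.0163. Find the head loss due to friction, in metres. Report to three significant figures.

V = 4Q/(πD²) = 4·0.284/(π·0.374²) = 2.585 m/s
h_f = f(L/D)V²/(2g) = 0.01630·(570/0.374)·2.585²/(2·9.81) = 8.462 m

h_f ≈ 8.46 m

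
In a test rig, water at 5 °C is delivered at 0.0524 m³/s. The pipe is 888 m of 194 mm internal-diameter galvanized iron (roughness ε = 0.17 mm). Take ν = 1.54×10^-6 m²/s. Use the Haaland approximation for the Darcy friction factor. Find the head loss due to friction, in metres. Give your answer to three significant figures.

h_f ≈ 14.9 m

V = 4Q/(πD²) = 4·0.0524/(π·0.194²) = 1.773 m/s
Re = VD/ν = 1.773·0.194/1.54×10^-6 = 2.23×10^5 → turbulent
ε/D = 0.17/194 = 8.76×10^-4
Haaland: f = 0.02028
h_f = f(L/D)V²/(2g) = 0.02028·(888/0.194)·1.773²/(2·9.81) = 14.87 m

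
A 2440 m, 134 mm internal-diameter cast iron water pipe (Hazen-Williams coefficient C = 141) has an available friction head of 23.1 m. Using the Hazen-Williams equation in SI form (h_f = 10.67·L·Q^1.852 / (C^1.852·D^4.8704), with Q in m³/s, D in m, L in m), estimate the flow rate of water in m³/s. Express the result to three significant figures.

Q ≈ 0.0161 m³/s

Rearranging: Q = [h_f·C^1.852·D^4.8704 / (10.67·L)]^(1/1.852)
Q = [23.1·141^1.852·0.134^4.8704 / (10.67·2440)]^0.540 = 0.01606 m³/s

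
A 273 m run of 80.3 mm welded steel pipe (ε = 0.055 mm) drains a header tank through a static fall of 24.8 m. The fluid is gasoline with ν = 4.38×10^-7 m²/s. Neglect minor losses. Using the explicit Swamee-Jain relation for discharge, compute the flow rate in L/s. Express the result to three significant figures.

Swamee-Jain (Type II): Q = -0.965·√(gD⁵h_f/L)·ln[ε/(3.7D) + √(3.17ν²L/(gD³h_f))]
√(gD⁵h_f/L) = √(9.81·0.0803⁵·24.8/273) = 0.001725
ε/(3.7D) = 1.85×10^-4; √(3.17ν²L/(gD³h_f)) = 3.63×10^-5
Q = -0.965·0.001725·ln(2.214×10^-4) = 0.01401 m³/s
Check: V = 2.77 m/s, Re = 5.07×10^5, f = 0.01883, h_f = 25.0 m ≈ 24.8 m ✓

Q ≈ 14.0 L/s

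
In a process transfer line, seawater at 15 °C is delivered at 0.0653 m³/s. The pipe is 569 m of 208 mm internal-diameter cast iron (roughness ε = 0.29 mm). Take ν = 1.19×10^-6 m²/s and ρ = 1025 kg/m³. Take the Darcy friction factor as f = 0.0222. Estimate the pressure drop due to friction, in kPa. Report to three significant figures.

Δp ≈ 115 kPa

V = 4Q/(πD²) = 4·0.0653/(π·0.208²) = 1.922 m/s
h_f = f(L/D)V²/(2g) = 0.02220·(569/0.208)·1.922²/(2·9.81) = 11.43 m
Δp = ρg·h_f = 1025·9.81·11.43 = 114.9 kPa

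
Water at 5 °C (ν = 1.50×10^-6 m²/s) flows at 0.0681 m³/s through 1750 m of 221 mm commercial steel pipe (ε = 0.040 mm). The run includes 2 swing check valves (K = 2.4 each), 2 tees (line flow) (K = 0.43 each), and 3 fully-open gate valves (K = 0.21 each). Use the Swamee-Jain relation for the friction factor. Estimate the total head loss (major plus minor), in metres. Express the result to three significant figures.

V = 4Q/(πD²) = 1.775 m/s; V²/2g = 0.1606 m
Re = 2.62×10^5, ε/D = 1.81×10^-4 → f = 0.01642 (Swamee-Jain)
Major: h_f = f(L/D)·V²/2g = 0.01642·7919·0.1606 = 20.89 m
Minor: ΣK = 6.29; h_m = ΣK·V²/2g = 1.010 m
Total H_L = 20.89 + 1.010 = 21.90 m

H_L ≈ 21.9 m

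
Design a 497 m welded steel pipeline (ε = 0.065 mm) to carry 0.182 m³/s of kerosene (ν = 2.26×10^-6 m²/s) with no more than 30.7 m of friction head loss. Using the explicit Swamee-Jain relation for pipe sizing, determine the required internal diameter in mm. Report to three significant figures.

D ≈ 239 mm

Swamee-Jain (Type III): D = 0.66·[ε^1.25·(LQ²/(gh_f))^4.75 + ν·Q^9.4·(L/(gh_f))^5.2]^0.04
LQ²/(gh_f) = 0.05466; L/(gh_f) = 1.650
Term 1 = ε^1.25·(…)^4.75 = 5.89×10^-12; Term 2 = ν·Q^9.4·(…)^5.2 = 3.39×10^-12
D = 0.66·(5.89×10^-12 + 3.39×10^-12)^0.04 = 0.2389 m = 239 mm
Check: V = 4.06 m/s, Re = 4.29×10^5, f = 0.01634, h_f = 28.5 m ≈ 30.7 m ✓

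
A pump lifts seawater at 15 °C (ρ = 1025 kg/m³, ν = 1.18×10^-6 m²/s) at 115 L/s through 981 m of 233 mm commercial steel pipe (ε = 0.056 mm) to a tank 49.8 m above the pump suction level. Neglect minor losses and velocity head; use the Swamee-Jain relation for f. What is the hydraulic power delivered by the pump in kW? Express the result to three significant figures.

P_hyd ≈ 86.1 kW

V = 4Q/(πD²) = 2.697 m/s; Re = 5.33×10^5; ε/D = 2.40×10^-4; f = 0.01580
h_f = f(L/D)V²/2g = 24.66 m
Total head H = z + h_f = 49.8 + 24.66 = 74.46 m
P_hyd = ρgQH = 1025·9.81·0.115·74.46 = 86.11 kW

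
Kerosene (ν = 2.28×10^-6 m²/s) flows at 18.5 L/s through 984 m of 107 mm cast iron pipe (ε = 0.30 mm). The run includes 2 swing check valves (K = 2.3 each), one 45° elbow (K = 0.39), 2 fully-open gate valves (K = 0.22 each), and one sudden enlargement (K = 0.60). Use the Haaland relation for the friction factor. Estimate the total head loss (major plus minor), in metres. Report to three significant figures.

H_L ≈ 54.8 m

V = 4Q/(πD²) = 2.057 m/s; V²/2g = 0.2157 m
Re = 9.66×10^4, ε/D = 0.00280 → f = 0.02699 (Haaland)
Major: h_f = f(L/D)·V²/2g = 0.02699·9196·0.2157 = 53.55 m
Minor: ΣK = 6.03; h_m = ΣK·V²/2g = 1.301 m
Total H_L = 53.55 + 1.301 = 54.85 m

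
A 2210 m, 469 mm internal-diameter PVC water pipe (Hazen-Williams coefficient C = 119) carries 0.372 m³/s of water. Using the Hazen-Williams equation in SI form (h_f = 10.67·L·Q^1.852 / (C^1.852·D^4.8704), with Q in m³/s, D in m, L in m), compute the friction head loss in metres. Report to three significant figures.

h_f = 10.67·2210·0.372^1.852 / (119^1.852·0.469^4.8704) = 21.62 m

h_f ≈ 21.6 m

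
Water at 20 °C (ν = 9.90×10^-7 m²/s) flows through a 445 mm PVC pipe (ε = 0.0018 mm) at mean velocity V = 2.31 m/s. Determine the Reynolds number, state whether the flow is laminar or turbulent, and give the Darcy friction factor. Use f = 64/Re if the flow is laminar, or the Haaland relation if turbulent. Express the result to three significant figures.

Re = VD/ν = 2.310·0.445/9.90×10^-7 = 1.04×10^6
Re > 4000 → turbulent; ε/D = 4.04×10^-6
Haaland: f = 0.01158

Re ≈ 1.04×10^6; turbulent; f ≈ 0.0116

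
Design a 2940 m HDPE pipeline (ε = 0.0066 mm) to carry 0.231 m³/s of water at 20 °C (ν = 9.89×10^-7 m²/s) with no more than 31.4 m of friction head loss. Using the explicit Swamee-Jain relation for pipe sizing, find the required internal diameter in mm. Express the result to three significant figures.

Swamee-Jain (Type III): D = 0.66·[ε^1.25·(LQ²/(gh_f))^4.75 + ν·Q^9.4·(L/(gh_f))^5.2]^0.04
LQ²/(gh_f) = 0.5093; L/(gh_f) = 9.544
Term 1 = ε^1.25·(…)^4.75 = 1.36×10^-8; Term 2 = ν·Q^9.4·(…)^5.2 = 1.28×10^-7
D = 0.66·(1.36×10^-8 + 1.28×10^-7)^0.04 = 0.3512 m = 351 mm
Check: V = 2.38 m/s, Re = 8.47×10^5, f = 0.01235, h_f = 29.9 m ≈ 31.4 m ✓

D ≈ 351 mm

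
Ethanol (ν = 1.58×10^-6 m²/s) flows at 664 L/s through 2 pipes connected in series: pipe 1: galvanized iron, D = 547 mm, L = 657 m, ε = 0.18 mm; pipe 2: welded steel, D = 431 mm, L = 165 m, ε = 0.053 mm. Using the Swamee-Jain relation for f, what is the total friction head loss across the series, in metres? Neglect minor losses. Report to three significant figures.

Pipe 1: V = 2.826 m/s, Re = 9.78×10^5, ε/D = 3.29×10^-4, f = 0.01602, h_1 = f(L/D)V²/2g = 7.832 m
Pipe 2: V = 4.551 m/s, Re = 1.24×10^6, ε/D = 1.23×10^-4, f = 0.01362, h_2 = f(L/D)V²/2g = 5.506 m
Series → Q common, losses add: H = Σh = 13.34 m

H ≈ 13.3 m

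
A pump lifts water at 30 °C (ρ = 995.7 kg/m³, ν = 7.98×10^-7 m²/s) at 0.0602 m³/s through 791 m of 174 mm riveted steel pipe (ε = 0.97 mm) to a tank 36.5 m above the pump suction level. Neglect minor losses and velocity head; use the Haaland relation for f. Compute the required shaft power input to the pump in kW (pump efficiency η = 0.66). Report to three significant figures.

P_shaft ≈ 74.3 kW

V = 4Q/(πD²) = 2.532 m/s; Re = 5.52×10^5; ε/D = 0.00557; f = 0.03160
h_f = f(L/D)V²/2g = 46.93 m
Total head H = z + h_f = 36.5 + 46.93 = 83.43 m
P_hyd = ρgQH = 995.7·9.81·0.0602·83.43 = 49.06 kW
P_shaft = P_hyd/η = 49.06/0.66 = 74.33 kW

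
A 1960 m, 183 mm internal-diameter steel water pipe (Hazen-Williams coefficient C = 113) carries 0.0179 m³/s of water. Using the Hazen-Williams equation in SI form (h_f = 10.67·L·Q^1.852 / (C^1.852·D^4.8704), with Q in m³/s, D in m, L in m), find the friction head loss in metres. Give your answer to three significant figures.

h_f ≈ 7.49 m

h_f = 10.67·1960·0.0179^1.852 / (113^1.852·0.183^4.8704) = 7.491 m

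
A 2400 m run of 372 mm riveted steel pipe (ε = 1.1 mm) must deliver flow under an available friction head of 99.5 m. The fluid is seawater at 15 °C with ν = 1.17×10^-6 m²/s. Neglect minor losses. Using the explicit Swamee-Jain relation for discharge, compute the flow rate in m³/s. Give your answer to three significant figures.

Swamee-Jain (Type II): Q = -0.965·√(gD⁵h_f/L)·ln[ε/(3.7D) + √(3.17ν²L/(gD³h_f))]
√(gD⁵h_f/L) = √(9.81·0.372⁵·99.5/2400) = 0.05383
ε/(3.7D) = 7.99×10^-4; √(3.17ν²L/(gD³h_f)) = 1.44×10^-5
Q = -0.965·0.05383·ln(8.136×10^-4) = 0.3695 m³/s
Check: V = 3.40 m/s, Re = 1.08×10^6, f = 0.02625, h_f = 99.8 m ≈ 99.5 m ✓

Q ≈ 0.370 m³/s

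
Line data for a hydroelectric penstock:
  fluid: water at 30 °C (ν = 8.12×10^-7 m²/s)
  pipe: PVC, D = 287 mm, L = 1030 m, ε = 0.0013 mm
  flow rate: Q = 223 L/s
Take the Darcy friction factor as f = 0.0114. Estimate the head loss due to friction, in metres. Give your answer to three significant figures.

h_f ≈ 24.8 m

V = 4Q/(πD²) = 4·0.223/(π·0.287²) = 3.447 m/s
h_f = f(L/D)V²/(2g) = 0.01140·(1030/0.287)·3.447²/(2·9.81) = 24.78 m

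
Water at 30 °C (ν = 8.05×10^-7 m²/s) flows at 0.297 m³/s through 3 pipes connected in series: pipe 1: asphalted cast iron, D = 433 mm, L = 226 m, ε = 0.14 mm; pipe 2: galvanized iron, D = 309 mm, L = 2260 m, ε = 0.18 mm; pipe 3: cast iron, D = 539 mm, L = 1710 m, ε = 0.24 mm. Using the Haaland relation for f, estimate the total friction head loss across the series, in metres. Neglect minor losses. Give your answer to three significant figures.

Pipe 1: V = 2.017 m/s, Re = 1.08×10^6, ε/D = 3.23×10^-4, f = 0.01577, h_1 = f(L/D)V²/2g = 1.706 m
Pipe 2: V = 3.960 m/s, Re = 1.52×10^6, ε/D = 5.83×10^-4, f = 0.01758, h_2 = f(L/D)V²/2g = 102.8 m
Pipe 3: V = 1.302 m/s, Re = 8.72×10^5, ε/D = 4.45×10^-4, f = 0.01685, h_3 = f(L/D)V²/2g = 4.616 m
Series → Q common, losses add: H = Σh = 109.1 m

H ≈ 109 m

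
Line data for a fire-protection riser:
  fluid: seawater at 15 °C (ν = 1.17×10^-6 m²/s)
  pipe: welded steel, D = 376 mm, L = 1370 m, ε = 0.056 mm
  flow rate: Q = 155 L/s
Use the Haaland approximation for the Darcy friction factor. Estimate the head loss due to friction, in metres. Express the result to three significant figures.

V = 4Q/(πD²) = 4·0.155/(π·0.376²) = 1.396 m/s
Re = VD/ν = 1.396·0.376/1.17×10^-6 = 4.49×10^5 → turbulent
ε/D = 0.056/376 = 1.49×10^-4
Haaland: f = 0.01495
h_f = f(L/D)V²/(2g) = 0.01495·(1370/0.376)·1.396²/(2·9.81) = 5.410 m

h_f ≈ 5.41 m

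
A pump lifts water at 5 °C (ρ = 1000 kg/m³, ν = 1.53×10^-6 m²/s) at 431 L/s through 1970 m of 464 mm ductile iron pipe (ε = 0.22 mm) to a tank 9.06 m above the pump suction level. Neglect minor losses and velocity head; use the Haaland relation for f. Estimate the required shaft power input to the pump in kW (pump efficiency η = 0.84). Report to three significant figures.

P_shaft ≈ 167 kW

V = 4Q/(πD²) = 2.549 m/s; Re = 7.73×10^5; ε/D = 4.74×10^-4; f = 0.01712
h_f = f(L/D)V²/2g = 24.07 m
Total head H = z + h_f = 9.06 + 24.07 = 33.13 m
P_hyd = ρgQH = 1000·9.81·0.431·33.13 = 140.1 kW
P_shaft = P_hyd/η = 140.1/0.84 = 166.7 kW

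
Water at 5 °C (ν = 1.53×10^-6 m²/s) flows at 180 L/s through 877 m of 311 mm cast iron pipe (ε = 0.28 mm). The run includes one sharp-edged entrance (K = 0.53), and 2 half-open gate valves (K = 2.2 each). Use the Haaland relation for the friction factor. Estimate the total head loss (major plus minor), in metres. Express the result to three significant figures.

V = 4Q/(πD²) = 2.370 m/s; V²/2g = 0.2862 m
Re = 4.82×10^5, ε/D = 9.00×10^-4 → f = 0.01976 (Haaland)
Major: h_f = f(L/D)·V²/2g = 0.01976·2820·0.2862 = 15.95 m
Minor: ΣK = 4.93; h_m = ΣK·V²/2g = 1.411 m
Total H_L = 15.95 + 1.411 = 17.36 m

H_L ≈ 17.4 m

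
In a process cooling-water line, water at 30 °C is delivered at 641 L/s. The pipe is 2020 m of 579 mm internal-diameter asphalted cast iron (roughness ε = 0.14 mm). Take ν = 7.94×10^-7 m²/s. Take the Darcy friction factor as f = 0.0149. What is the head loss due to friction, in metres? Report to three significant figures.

V = 4Q/(πD²) = 4·0.641/(π·0.579²) = 2.435 m/s
h_f = f(L/D)V²/(2g) = 0.01490·(2020/0.579)·2.435²/(2·9.81) = 15.70 m

h_f ≈ 15.7 m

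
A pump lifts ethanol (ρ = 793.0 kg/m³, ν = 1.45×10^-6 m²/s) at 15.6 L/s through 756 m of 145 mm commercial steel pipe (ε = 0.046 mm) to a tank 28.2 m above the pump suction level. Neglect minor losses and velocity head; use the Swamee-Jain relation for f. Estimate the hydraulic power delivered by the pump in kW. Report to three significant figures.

P_hyd ≈ 3.99 kW

V = 4Q/(πD²) = 0.9447 m/s; Re = 9.45×10^4; ε/D = 3.17×10^-4; f = 0.01975
h_f = f(L/D)V²/2g = 4.684 m
Total head H = z + h_f = 28.2 + 4.684 = 32.88 m
P_hyd = ρgQH = 793.0·9.81·0.0156·32.88 = 3.991 kW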